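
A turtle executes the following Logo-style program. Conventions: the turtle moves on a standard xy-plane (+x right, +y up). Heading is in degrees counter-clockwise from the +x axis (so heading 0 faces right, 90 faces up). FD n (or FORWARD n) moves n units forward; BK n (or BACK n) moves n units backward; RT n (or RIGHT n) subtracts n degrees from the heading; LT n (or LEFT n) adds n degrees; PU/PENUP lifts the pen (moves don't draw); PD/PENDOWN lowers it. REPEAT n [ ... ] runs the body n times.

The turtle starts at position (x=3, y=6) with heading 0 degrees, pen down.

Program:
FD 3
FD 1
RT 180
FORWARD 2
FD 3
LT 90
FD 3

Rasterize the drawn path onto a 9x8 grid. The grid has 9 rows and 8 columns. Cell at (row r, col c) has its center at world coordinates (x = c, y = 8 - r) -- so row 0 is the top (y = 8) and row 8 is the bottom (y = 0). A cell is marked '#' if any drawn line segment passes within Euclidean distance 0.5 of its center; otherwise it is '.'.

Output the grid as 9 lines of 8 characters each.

Segment 0: (3,6) -> (6,6)
Segment 1: (6,6) -> (7,6)
Segment 2: (7,6) -> (5,6)
Segment 3: (5,6) -> (2,6)
Segment 4: (2,6) -> (2,3)

Answer: ........
........
..######
..#.....
..#.....
..#.....
........
........
........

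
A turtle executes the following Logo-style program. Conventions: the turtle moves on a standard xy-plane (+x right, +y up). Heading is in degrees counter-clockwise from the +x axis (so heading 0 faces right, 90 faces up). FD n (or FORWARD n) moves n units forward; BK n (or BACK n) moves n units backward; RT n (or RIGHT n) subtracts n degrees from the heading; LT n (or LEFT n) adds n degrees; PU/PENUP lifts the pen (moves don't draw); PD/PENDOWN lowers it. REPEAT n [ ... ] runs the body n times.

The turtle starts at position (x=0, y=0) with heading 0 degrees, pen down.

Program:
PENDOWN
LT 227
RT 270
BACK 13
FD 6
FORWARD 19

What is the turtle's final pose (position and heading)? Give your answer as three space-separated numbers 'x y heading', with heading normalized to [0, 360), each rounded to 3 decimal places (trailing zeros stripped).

Executing turtle program step by step:
Start: pos=(0,0), heading=0, pen down
PD: pen down
LT 227: heading 0 -> 227
RT 270: heading 227 -> 317
BK 13: (0,0) -> (-9.508,8.866) [heading=317, draw]
FD 6: (-9.508,8.866) -> (-5.119,4.774) [heading=317, draw]
FD 19: (-5.119,4.774) -> (8.776,-8.184) [heading=317, draw]
Final: pos=(8.776,-8.184), heading=317, 3 segment(s) drawn

Answer: 8.776 -8.184 317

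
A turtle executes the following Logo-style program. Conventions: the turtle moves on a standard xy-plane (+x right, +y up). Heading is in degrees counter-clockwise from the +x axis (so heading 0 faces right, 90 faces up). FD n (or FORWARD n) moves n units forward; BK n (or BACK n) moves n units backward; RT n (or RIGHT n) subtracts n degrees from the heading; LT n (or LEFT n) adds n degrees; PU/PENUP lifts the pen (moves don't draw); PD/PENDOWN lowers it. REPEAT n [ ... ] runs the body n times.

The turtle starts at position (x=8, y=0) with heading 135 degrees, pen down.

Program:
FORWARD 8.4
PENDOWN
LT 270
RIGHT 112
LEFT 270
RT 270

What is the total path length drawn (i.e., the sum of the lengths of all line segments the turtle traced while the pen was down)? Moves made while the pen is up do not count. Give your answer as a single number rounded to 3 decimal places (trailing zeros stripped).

Executing turtle program step by step:
Start: pos=(8,0), heading=135, pen down
FD 8.4: (8,0) -> (2.06,5.94) [heading=135, draw]
PD: pen down
LT 270: heading 135 -> 45
RT 112: heading 45 -> 293
LT 270: heading 293 -> 203
RT 270: heading 203 -> 293
Final: pos=(2.06,5.94), heading=293, 1 segment(s) drawn

Segment lengths:
  seg 1: (8,0) -> (2.06,5.94), length = 8.4
Total = 8.4

Answer: 8.4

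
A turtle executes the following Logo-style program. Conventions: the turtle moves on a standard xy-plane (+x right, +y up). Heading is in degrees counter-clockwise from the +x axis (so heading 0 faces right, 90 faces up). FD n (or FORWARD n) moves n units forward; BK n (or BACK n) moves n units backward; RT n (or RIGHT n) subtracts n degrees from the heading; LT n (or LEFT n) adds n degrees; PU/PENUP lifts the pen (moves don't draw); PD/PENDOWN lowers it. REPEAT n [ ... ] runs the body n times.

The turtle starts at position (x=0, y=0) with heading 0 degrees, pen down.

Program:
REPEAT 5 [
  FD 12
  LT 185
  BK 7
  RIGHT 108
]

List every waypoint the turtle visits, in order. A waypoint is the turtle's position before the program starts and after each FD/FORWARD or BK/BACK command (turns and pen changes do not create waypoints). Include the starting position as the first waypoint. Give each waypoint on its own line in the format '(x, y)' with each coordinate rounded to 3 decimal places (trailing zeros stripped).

Answer: (0, 0)
(12, 0)
(18.973, 0.61)
(21.673, 12.303)
(22.647, 19.234)
(11.861, 24.495)
(5.326, 27.003)
(-2.225, 17.678)
(-6.14, 11.874)
(1.248, 2.418)
(6.022, -2.701)

Derivation:
Executing turtle program step by step:
Start: pos=(0,0), heading=0, pen down
REPEAT 5 [
  -- iteration 1/5 --
  FD 12: (0,0) -> (12,0) [heading=0, draw]
  LT 185: heading 0 -> 185
  BK 7: (12,0) -> (18.973,0.61) [heading=185, draw]
  RT 108: heading 185 -> 77
  -- iteration 2/5 --
  FD 12: (18.973,0.61) -> (21.673,12.303) [heading=77, draw]
  LT 185: heading 77 -> 262
  BK 7: (21.673,12.303) -> (22.647,19.234) [heading=262, draw]
  RT 108: heading 262 -> 154
  -- iteration 3/5 --
  FD 12: (22.647,19.234) -> (11.861,24.495) [heading=154, draw]
  LT 185: heading 154 -> 339
  BK 7: (11.861,24.495) -> (5.326,27.003) [heading=339, draw]
  RT 108: heading 339 -> 231
  -- iteration 4/5 --
  FD 12: (5.326,27.003) -> (-2.225,17.678) [heading=231, draw]
  LT 185: heading 231 -> 56
  BK 7: (-2.225,17.678) -> (-6.14,11.874) [heading=56, draw]
  RT 108: heading 56 -> 308
  -- iteration 5/5 --
  FD 12: (-6.14,11.874) -> (1.248,2.418) [heading=308, draw]
  LT 185: heading 308 -> 133
  BK 7: (1.248,2.418) -> (6.022,-2.701) [heading=133, draw]
  RT 108: heading 133 -> 25
]
Final: pos=(6.022,-2.701), heading=25, 10 segment(s) drawn
Waypoints (11 total):
(0, 0)
(12, 0)
(18.973, 0.61)
(21.673, 12.303)
(22.647, 19.234)
(11.861, 24.495)
(5.326, 27.003)
(-2.225, 17.678)
(-6.14, 11.874)
(1.248, 2.418)
(6.022, -2.701)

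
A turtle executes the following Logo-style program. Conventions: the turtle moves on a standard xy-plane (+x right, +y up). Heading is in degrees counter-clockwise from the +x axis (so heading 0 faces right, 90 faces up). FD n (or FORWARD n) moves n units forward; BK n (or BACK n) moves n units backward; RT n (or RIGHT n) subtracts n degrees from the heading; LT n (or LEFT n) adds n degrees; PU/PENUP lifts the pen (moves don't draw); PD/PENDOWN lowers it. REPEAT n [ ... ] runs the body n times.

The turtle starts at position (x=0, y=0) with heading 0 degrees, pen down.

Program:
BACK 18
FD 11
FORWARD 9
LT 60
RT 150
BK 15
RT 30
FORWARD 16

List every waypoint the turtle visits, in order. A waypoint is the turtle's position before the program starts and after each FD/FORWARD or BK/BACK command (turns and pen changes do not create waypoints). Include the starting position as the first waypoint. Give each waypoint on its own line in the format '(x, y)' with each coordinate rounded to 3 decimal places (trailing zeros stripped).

Executing turtle program step by step:
Start: pos=(0,0), heading=0, pen down
BK 18: (0,0) -> (-18,0) [heading=0, draw]
FD 11: (-18,0) -> (-7,0) [heading=0, draw]
FD 9: (-7,0) -> (2,0) [heading=0, draw]
LT 60: heading 0 -> 60
RT 150: heading 60 -> 270
BK 15: (2,0) -> (2,15) [heading=270, draw]
RT 30: heading 270 -> 240
FD 16: (2,15) -> (-6,1.144) [heading=240, draw]
Final: pos=(-6,1.144), heading=240, 5 segment(s) drawn
Waypoints (6 total):
(0, 0)
(-18, 0)
(-7, 0)
(2, 0)
(2, 15)
(-6, 1.144)

Answer: (0, 0)
(-18, 0)
(-7, 0)
(2, 0)
(2, 15)
(-6, 1.144)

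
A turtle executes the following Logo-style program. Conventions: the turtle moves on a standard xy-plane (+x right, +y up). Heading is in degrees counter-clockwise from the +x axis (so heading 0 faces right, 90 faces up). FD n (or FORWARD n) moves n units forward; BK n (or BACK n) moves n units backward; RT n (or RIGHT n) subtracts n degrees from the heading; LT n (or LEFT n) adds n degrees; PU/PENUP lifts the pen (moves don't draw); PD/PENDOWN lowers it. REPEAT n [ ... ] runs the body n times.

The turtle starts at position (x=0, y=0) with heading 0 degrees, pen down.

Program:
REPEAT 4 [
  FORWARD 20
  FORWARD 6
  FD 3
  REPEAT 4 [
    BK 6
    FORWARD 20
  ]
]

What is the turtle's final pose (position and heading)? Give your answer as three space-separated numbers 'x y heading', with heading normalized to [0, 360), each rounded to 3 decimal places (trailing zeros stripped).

Answer: 340 0 0

Derivation:
Executing turtle program step by step:
Start: pos=(0,0), heading=0, pen down
REPEAT 4 [
  -- iteration 1/4 --
  FD 20: (0,0) -> (20,0) [heading=0, draw]
  FD 6: (20,0) -> (26,0) [heading=0, draw]
  FD 3: (26,0) -> (29,0) [heading=0, draw]
  REPEAT 4 [
    -- iteration 1/4 --
    BK 6: (29,0) -> (23,0) [heading=0, draw]
    FD 20: (23,0) -> (43,0) [heading=0, draw]
    -- iteration 2/4 --
    BK 6: (43,0) -> (37,0) [heading=0, draw]
    FD 20: (37,0) -> (57,0) [heading=0, draw]
    -- iteration 3/4 --
    BK 6: (57,0) -> (51,0) [heading=0, draw]
    FD 20: (51,0) -> (71,0) [heading=0, draw]
    -- iteration 4/4 --
    BK 6: (71,0) -> (65,0) [heading=0, draw]
    FD 20: (65,0) -> (85,0) [heading=0, draw]
  ]
  -- iteration 2/4 --
  FD 20: (85,0) -> (105,0) [heading=0, draw]
  FD 6: (105,0) -> (111,0) [heading=0, draw]
  FD 3: (111,0) -> (114,0) [heading=0, draw]
  REPEAT 4 [
    -- iteration 1/4 --
    BK 6: (114,0) -> (108,0) [heading=0, draw]
    FD 20: (108,0) -> (128,0) [heading=0, draw]
    -- iteration 2/4 --
    BK 6: (128,0) -> (122,0) [heading=0, draw]
    FD 20: (122,0) -> (142,0) [heading=0, draw]
    -- iteration 3/4 --
    BK 6: (142,0) -> (136,0) [heading=0, draw]
    FD 20: (136,0) -> (156,0) [heading=0, draw]
    -- iteration 4/4 --
    BK 6: (156,0) -> (150,0) [heading=0, draw]
    FD 20: (150,0) -> (170,0) [heading=0, draw]
  ]
  -- iteration 3/4 --
  FD 20: (170,0) -> (190,0) [heading=0, draw]
  FD 6: (190,0) -> (196,0) [heading=0, draw]
  FD 3: (196,0) -> (199,0) [heading=0, draw]
  REPEAT 4 [
    -- iteration 1/4 --
    BK 6: (199,0) -> (193,0) [heading=0, draw]
    FD 20: (193,0) -> (213,0) [heading=0, draw]
    -- iteration 2/4 --
    BK 6: (213,0) -> (207,0) [heading=0, draw]
    FD 20: (207,0) -> (227,0) [heading=0, draw]
    -- iteration 3/4 --
    BK 6: (227,0) -> (221,0) [heading=0, draw]
    FD 20: (221,0) -> (241,0) [heading=0, draw]
    -- iteration 4/4 --
    BK 6: (241,0) -> (235,0) [heading=0, draw]
    FD 20: (235,0) -> (255,0) [heading=0, draw]
  ]
  -- iteration 4/4 --
  FD 20: (255,0) -> (275,0) [heading=0, draw]
  FD 6: (275,0) -> (281,0) [heading=0, draw]
  FD 3: (281,0) -> (284,0) [heading=0, draw]
  REPEAT 4 [
    -- iteration 1/4 --
    BK 6: (284,0) -> (278,0) [heading=0, draw]
    FD 20: (278,0) -> (298,0) [heading=0, draw]
    -- iteration 2/4 --
    BK 6: (298,0) -> (292,0) [heading=0, draw]
    FD 20: (292,0) -> (312,0) [heading=0, draw]
    -- iteration 3/4 --
    BK 6: (312,0) -> (306,0) [heading=0, draw]
    FD 20: (306,0) -> (326,0) [heading=0, draw]
    -- iteration 4/4 --
    BK 6: (326,0) -> (320,0) [heading=0, draw]
    FD 20: (320,0) -> (340,0) [heading=0, draw]
  ]
]
Final: pos=(340,0), heading=0, 44 segment(s) drawn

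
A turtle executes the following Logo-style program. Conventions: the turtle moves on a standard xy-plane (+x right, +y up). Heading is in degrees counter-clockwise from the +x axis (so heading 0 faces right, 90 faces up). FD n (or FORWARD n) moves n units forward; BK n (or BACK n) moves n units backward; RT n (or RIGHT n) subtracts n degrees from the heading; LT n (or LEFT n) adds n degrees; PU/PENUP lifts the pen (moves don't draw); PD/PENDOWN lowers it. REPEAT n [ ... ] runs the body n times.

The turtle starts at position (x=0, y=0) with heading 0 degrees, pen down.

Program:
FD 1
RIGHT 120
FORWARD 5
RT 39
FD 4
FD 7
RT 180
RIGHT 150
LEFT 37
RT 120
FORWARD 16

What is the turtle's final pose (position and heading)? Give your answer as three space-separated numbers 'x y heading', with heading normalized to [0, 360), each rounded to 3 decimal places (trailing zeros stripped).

Executing turtle program step by step:
Start: pos=(0,0), heading=0, pen down
FD 1: (0,0) -> (1,0) [heading=0, draw]
RT 120: heading 0 -> 240
FD 5: (1,0) -> (-1.5,-4.33) [heading=240, draw]
RT 39: heading 240 -> 201
FD 4: (-1.5,-4.33) -> (-5.234,-5.764) [heading=201, draw]
FD 7: (-5.234,-5.764) -> (-11.769,-8.272) [heading=201, draw]
RT 180: heading 201 -> 21
RT 150: heading 21 -> 231
LT 37: heading 231 -> 268
RT 120: heading 268 -> 148
FD 16: (-11.769,-8.272) -> (-25.338,0.207) [heading=148, draw]
Final: pos=(-25.338,0.207), heading=148, 5 segment(s) drawn

Answer: -25.338 0.207 148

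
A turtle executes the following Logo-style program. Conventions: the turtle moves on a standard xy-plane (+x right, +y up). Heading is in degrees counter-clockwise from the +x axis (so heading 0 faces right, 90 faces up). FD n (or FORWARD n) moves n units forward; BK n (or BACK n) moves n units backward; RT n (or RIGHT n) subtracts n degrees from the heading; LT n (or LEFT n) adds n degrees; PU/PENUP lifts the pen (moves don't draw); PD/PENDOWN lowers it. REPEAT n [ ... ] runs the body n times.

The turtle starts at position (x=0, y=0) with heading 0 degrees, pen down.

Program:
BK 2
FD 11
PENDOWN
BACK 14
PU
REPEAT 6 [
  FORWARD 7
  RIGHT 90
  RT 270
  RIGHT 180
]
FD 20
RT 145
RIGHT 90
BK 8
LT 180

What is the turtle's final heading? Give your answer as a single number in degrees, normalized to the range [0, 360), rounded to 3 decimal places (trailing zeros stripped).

Answer: 305

Derivation:
Executing turtle program step by step:
Start: pos=(0,0), heading=0, pen down
BK 2: (0,0) -> (-2,0) [heading=0, draw]
FD 11: (-2,0) -> (9,0) [heading=0, draw]
PD: pen down
BK 14: (9,0) -> (-5,0) [heading=0, draw]
PU: pen up
REPEAT 6 [
  -- iteration 1/6 --
  FD 7: (-5,0) -> (2,0) [heading=0, move]
  RT 90: heading 0 -> 270
  RT 270: heading 270 -> 0
  RT 180: heading 0 -> 180
  -- iteration 2/6 --
  FD 7: (2,0) -> (-5,0) [heading=180, move]
  RT 90: heading 180 -> 90
  RT 270: heading 90 -> 180
  RT 180: heading 180 -> 0
  -- iteration 3/6 --
  FD 7: (-5,0) -> (2,0) [heading=0, move]
  RT 90: heading 0 -> 270
  RT 270: heading 270 -> 0
  RT 180: heading 0 -> 180
  -- iteration 4/6 --
  FD 7: (2,0) -> (-5,0) [heading=180, move]
  RT 90: heading 180 -> 90
  RT 270: heading 90 -> 180
  RT 180: heading 180 -> 0
  -- iteration 5/6 --
  FD 7: (-5,0) -> (2,0) [heading=0, move]
  RT 90: heading 0 -> 270
  RT 270: heading 270 -> 0
  RT 180: heading 0 -> 180
  -- iteration 6/6 --
  FD 7: (2,0) -> (-5,0) [heading=180, move]
  RT 90: heading 180 -> 90
  RT 270: heading 90 -> 180
  RT 180: heading 180 -> 0
]
FD 20: (-5,0) -> (15,0) [heading=0, move]
RT 145: heading 0 -> 215
RT 90: heading 215 -> 125
BK 8: (15,0) -> (19.589,-6.553) [heading=125, move]
LT 180: heading 125 -> 305
Final: pos=(19.589,-6.553), heading=305, 3 segment(s) drawn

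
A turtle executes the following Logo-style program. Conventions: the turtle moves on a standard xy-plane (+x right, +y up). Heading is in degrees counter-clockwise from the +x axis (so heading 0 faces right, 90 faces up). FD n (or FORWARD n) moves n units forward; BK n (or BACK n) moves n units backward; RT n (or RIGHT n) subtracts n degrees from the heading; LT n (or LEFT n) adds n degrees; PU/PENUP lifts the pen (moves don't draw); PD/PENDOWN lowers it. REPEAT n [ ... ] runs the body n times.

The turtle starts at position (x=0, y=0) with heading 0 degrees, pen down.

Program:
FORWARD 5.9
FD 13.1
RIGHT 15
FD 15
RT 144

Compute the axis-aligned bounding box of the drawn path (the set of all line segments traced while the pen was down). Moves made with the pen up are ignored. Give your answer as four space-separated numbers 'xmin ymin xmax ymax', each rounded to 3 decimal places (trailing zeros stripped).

Executing turtle program step by step:
Start: pos=(0,0), heading=0, pen down
FD 5.9: (0,0) -> (5.9,0) [heading=0, draw]
FD 13.1: (5.9,0) -> (19,0) [heading=0, draw]
RT 15: heading 0 -> 345
FD 15: (19,0) -> (33.489,-3.882) [heading=345, draw]
RT 144: heading 345 -> 201
Final: pos=(33.489,-3.882), heading=201, 3 segment(s) drawn

Segment endpoints: x in {0, 5.9, 19, 33.489}, y in {-3.882, 0}
xmin=0, ymin=-3.882, xmax=33.489, ymax=0

Answer: 0 -3.882 33.489 0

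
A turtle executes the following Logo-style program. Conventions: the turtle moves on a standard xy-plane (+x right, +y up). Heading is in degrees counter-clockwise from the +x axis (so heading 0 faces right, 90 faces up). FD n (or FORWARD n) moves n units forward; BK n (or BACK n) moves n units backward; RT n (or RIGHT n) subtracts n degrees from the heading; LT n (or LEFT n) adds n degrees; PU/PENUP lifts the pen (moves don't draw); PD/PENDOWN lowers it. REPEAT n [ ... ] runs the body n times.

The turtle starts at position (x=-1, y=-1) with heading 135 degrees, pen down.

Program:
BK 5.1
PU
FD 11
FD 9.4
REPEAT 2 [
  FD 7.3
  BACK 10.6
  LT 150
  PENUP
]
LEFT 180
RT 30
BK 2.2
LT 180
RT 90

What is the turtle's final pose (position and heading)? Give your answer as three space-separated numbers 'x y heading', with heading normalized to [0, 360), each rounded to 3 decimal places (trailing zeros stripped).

Answer: -8.784 12.228 315

Derivation:
Executing turtle program step by step:
Start: pos=(-1,-1), heading=135, pen down
BK 5.1: (-1,-1) -> (2.606,-4.606) [heading=135, draw]
PU: pen up
FD 11: (2.606,-4.606) -> (-5.172,3.172) [heading=135, move]
FD 9.4: (-5.172,3.172) -> (-11.819,9.819) [heading=135, move]
REPEAT 2 [
  -- iteration 1/2 --
  FD 7.3: (-11.819,9.819) -> (-16.981,14.981) [heading=135, move]
  BK 10.6: (-16.981,14.981) -> (-9.485,7.485) [heading=135, move]
  LT 150: heading 135 -> 285
  PU: pen up
  -- iteration 2/2 --
  FD 7.3: (-9.485,7.485) -> (-7.596,0.434) [heading=285, move]
  BK 10.6: (-7.596,0.434) -> (-10.339,10.673) [heading=285, move]
  LT 150: heading 285 -> 75
  PU: pen up
]
LT 180: heading 75 -> 255
RT 30: heading 255 -> 225
BK 2.2: (-10.339,10.673) -> (-8.784,12.228) [heading=225, move]
LT 180: heading 225 -> 45
RT 90: heading 45 -> 315
Final: pos=(-8.784,12.228), heading=315, 1 segment(s) drawn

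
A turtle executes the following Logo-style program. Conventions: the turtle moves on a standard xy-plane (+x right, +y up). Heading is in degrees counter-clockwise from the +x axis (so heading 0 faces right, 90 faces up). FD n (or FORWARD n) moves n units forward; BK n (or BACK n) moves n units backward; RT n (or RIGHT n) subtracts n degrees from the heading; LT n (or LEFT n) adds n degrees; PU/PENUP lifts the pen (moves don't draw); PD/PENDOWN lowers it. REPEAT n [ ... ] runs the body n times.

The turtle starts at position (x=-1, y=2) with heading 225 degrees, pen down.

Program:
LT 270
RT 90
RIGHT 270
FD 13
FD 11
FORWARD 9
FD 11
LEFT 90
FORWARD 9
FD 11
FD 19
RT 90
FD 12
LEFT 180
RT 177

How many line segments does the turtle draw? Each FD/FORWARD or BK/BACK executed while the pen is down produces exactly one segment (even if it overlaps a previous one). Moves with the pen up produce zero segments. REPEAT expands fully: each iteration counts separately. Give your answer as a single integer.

Answer: 8

Derivation:
Executing turtle program step by step:
Start: pos=(-1,2), heading=225, pen down
LT 270: heading 225 -> 135
RT 90: heading 135 -> 45
RT 270: heading 45 -> 135
FD 13: (-1,2) -> (-10.192,11.192) [heading=135, draw]
FD 11: (-10.192,11.192) -> (-17.971,18.971) [heading=135, draw]
FD 9: (-17.971,18.971) -> (-24.335,25.335) [heading=135, draw]
FD 11: (-24.335,25.335) -> (-32.113,33.113) [heading=135, draw]
LT 90: heading 135 -> 225
FD 9: (-32.113,33.113) -> (-38.477,26.749) [heading=225, draw]
FD 11: (-38.477,26.749) -> (-46.255,18.971) [heading=225, draw]
FD 19: (-46.255,18.971) -> (-59.69,5.536) [heading=225, draw]
RT 90: heading 225 -> 135
FD 12: (-59.69,5.536) -> (-68.175,14.021) [heading=135, draw]
LT 180: heading 135 -> 315
RT 177: heading 315 -> 138
Final: pos=(-68.175,14.021), heading=138, 8 segment(s) drawn
Segments drawn: 8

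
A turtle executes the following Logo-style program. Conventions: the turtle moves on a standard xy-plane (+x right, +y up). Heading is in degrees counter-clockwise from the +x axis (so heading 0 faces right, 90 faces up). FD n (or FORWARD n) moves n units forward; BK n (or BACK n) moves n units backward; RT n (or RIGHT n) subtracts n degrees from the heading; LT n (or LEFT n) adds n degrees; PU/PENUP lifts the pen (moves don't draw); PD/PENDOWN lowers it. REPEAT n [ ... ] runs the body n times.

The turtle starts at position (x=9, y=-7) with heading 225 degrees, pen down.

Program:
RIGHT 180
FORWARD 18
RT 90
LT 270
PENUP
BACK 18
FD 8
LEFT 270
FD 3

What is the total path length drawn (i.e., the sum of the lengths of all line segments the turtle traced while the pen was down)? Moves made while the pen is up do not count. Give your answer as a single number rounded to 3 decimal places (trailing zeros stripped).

Answer: 18

Derivation:
Executing turtle program step by step:
Start: pos=(9,-7), heading=225, pen down
RT 180: heading 225 -> 45
FD 18: (9,-7) -> (21.728,5.728) [heading=45, draw]
RT 90: heading 45 -> 315
LT 270: heading 315 -> 225
PU: pen up
BK 18: (21.728,5.728) -> (34.456,18.456) [heading=225, move]
FD 8: (34.456,18.456) -> (28.799,12.799) [heading=225, move]
LT 270: heading 225 -> 135
FD 3: (28.799,12.799) -> (26.678,14.92) [heading=135, move]
Final: pos=(26.678,14.92), heading=135, 1 segment(s) drawn

Segment lengths:
  seg 1: (9,-7) -> (21.728,5.728), length = 18
Total = 18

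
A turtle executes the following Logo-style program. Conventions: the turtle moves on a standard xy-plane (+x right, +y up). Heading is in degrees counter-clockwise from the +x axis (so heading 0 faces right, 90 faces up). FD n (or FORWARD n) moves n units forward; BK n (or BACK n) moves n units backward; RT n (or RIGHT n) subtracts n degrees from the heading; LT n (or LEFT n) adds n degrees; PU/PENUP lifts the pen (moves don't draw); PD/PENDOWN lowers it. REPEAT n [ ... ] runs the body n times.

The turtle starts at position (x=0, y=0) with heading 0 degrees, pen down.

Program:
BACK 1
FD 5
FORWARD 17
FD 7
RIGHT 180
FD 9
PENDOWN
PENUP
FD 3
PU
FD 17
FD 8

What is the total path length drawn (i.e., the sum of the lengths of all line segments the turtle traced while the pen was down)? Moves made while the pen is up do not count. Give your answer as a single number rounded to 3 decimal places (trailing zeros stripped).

Answer: 39

Derivation:
Executing turtle program step by step:
Start: pos=(0,0), heading=0, pen down
BK 1: (0,0) -> (-1,0) [heading=0, draw]
FD 5: (-1,0) -> (4,0) [heading=0, draw]
FD 17: (4,0) -> (21,0) [heading=0, draw]
FD 7: (21,0) -> (28,0) [heading=0, draw]
RT 180: heading 0 -> 180
FD 9: (28,0) -> (19,0) [heading=180, draw]
PD: pen down
PU: pen up
FD 3: (19,0) -> (16,0) [heading=180, move]
PU: pen up
FD 17: (16,0) -> (-1,0) [heading=180, move]
FD 8: (-1,0) -> (-9,0) [heading=180, move]
Final: pos=(-9,0), heading=180, 5 segment(s) drawn

Segment lengths:
  seg 1: (0,0) -> (-1,0), length = 1
  seg 2: (-1,0) -> (4,0), length = 5
  seg 3: (4,0) -> (21,0), length = 17
  seg 4: (21,0) -> (28,0), length = 7
  seg 5: (28,0) -> (19,0), length = 9
Total = 39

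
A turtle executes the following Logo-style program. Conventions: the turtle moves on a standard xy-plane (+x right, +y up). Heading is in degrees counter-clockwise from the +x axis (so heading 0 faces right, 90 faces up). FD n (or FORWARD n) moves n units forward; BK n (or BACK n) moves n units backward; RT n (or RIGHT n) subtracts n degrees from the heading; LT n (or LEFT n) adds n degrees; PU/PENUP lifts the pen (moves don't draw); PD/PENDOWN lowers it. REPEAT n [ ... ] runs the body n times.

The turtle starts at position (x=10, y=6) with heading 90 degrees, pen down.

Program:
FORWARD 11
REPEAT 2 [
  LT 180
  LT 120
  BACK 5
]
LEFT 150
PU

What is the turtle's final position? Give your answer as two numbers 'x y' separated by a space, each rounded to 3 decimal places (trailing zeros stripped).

Answer: 1.34 17

Derivation:
Executing turtle program step by step:
Start: pos=(10,6), heading=90, pen down
FD 11: (10,6) -> (10,17) [heading=90, draw]
REPEAT 2 [
  -- iteration 1/2 --
  LT 180: heading 90 -> 270
  LT 120: heading 270 -> 30
  BK 5: (10,17) -> (5.67,14.5) [heading=30, draw]
  -- iteration 2/2 --
  LT 180: heading 30 -> 210
  LT 120: heading 210 -> 330
  BK 5: (5.67,14.5) -> (1.34,17) [heading=330, draw]
]
LT 150: heading 330 -> 120
PU: pen up
Final: pos=(1.34,17), heading=120, 3 segment(s) drawn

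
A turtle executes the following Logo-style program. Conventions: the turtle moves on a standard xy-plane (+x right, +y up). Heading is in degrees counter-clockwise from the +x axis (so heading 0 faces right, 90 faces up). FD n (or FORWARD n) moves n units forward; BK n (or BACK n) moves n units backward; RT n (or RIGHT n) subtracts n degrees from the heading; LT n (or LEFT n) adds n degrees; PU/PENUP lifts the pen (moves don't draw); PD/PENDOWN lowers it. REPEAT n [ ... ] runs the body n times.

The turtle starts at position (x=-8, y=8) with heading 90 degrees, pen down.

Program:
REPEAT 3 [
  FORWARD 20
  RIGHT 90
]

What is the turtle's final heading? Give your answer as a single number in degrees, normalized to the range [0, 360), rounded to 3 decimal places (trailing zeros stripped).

Answer: 180

Derivation:
Executing turtle program step by step:
Start: pos=(-8,8), heading=90, pen down
REPEAT 3 [
  -- iteration 1/3 --
  FD 20: (-8,8) -> (-8,28) [heading=90, draw]
  RT 90: heading 90 -> 0
  -- iteration 2/3 --
  FD 20: (-8,28) -> (12,28) [heading=0, draw]
  RT 90: heading 0 -> 270
  -- iteration 3/3 --
  FD 20: (12,28) -> (12,8) [heading=270, draw]
  RT 90: heading 270 -> 180
]
Final: pos=(12,8), heading=180, 3 segment(s) drawn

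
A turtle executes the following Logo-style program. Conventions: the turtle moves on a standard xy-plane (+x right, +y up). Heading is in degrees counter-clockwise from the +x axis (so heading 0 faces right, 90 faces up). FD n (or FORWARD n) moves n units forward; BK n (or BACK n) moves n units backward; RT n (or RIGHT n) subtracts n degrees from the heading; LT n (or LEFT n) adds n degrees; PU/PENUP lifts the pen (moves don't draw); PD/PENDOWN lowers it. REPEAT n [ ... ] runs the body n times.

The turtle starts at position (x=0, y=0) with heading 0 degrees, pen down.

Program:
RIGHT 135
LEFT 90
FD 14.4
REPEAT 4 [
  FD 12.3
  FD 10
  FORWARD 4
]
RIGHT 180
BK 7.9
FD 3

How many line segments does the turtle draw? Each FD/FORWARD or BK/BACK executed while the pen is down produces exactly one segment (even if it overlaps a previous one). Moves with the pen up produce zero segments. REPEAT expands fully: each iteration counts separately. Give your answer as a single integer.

Answer: 15

Derivation:
Executing turtle program step by step:
Start: pos=(0,0), heading=0, pen down
RT 135: heading 0 -> 225
LT 90: heading 225 -> 315
FD 14.4: (0,0) -> (10.182,-10.182) [heading=315, draw]
REPEAT 4 [
  -- iteration 1/4 --
  FD 12.3: (10.182,-10.182) -> (18.88,-18.88) [heading=315, draw]
  FD 10: (18.88,-18.88) -> (25.951,-25.951) [heading=315, draw]
  FD 4: (25.951,-25.951) -> (28.779,-28.779) [heading=315, draw]
  -- iteration 2/4 --
  FD 12.3: (28.779,-28.779) -> (37.477,-37.477) [heading=315, draw]
  FD 10: (37.477,-37.477) -> (44.548,-44.548) [heading=315, draw]
  FD 4: (44.548,-44.548) -> (47.376,-47.376) [heading=315, draw]
  -- iteration 3/4 --
  FD 12.3: (47.376,-47.376) -> (56.074,-56.074) [heading=315, draw]
  FD 10: (56.074,-56.074) -> (63.145,-63.145) [heading=315, draw]
  FD 4: (63.145,-63.145) -> (65.973,-65.973) [heading=315, draw]
  -- iteration 4/4 --
  FD 12.3: (65.973,-65.973) -> (74.67,-74.67) [heading=315, draw]
  FD 10: (74.67,-74.67) -> (81.742,-81.742) [heading=315, draw]
  FD 4: (81.742,-81.742) -> (84.57,-84.57) [heading=315, draw]
]
RT 180: heading 315 -> 135
BK 7.9: (84.57,-84.57) -> (90.156,-90.156) [heading=135, draw]
FD 3: (90.156,-90.156) -> (88.035,-88.035) [heading=135, draw]
Final: pos=(88.035,-88.035), heading=135, 15 segment(s) drawn
Segments drawn: 15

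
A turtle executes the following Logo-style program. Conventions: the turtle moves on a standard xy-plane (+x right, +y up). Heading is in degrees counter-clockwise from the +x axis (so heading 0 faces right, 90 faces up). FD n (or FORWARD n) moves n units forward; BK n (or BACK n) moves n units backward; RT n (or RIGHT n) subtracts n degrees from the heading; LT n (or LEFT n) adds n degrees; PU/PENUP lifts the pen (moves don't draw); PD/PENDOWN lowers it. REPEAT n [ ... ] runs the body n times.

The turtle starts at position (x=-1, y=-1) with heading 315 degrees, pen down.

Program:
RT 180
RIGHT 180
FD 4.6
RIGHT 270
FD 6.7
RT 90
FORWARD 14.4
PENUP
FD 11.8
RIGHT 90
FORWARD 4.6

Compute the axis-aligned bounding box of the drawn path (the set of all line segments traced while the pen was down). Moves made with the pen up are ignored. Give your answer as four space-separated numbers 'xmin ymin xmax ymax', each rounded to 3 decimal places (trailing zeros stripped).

Answer: -1 -9.697 17.173 0.485

Derivation:
Executing turtle program step by step:
Start: pos=(-1,-1), heading=315, pen down
RT 180: heading 315 -> 135
RT 180: heading 135 -> 315
FD 4.6: (-1,-1) -> (2.253,-4.253) [heading=315, draw]
RT 270: heading 315 -> 45
FD 6.7: (2.253,-4.253) -> (6.99,0.485) [heading=45, draw]
RT 90: heading 45 -> 315
FD 14.4: (6.99,0.485) -> (17.173,-9.697) [heading=315, draw]
PU: pen up
FD 11.8: (17.173,-9.697) -> (25.517,-18.041) [heading=315, move]
RT 90: heading 315 -> 225
FD 4.6: (25.517,-18.041) -> (22.264,-21.294) [heading=225, move]
Final: pos=(22.264,-21.294), heading=225, 3 segment(s) drawn

Segment endpoints: x in {-1, 2.253, 6.99, 17.173}, y in {-9.697, -4.253, -1, 0.485}
xmin=-1, ymin=-9.697, xmax=17.173, ymax=0.485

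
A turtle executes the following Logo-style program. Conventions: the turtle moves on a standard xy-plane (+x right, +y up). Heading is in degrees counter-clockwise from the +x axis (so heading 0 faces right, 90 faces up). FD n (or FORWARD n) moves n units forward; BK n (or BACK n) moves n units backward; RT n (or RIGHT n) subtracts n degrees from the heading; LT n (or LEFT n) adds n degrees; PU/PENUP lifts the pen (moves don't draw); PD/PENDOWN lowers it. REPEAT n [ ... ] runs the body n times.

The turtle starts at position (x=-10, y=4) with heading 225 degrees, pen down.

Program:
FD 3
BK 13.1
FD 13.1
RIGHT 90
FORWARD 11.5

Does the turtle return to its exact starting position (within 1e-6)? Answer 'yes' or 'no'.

Executing turtle program step by step:
Start: pos=(-10,4), heading=225, pen down
FD 3: (-10,4) -> (-12.121,1.879) [heading=225, draw]
BK 13.1: (-12.121,1.879) -> (-2.858,11.142) [heading=225, draw]
FD 13.1: (-2.858,11.142) -> (-12.121,1.879) [heading=225, draw]
RT 90: heading 225 -> 135
FD 11.5: (-12.121,1.879) -> (-20.253,10.01) [heading=135, draw]
Final: pos=(-20.253,10.01), heading=135, 4 segment(s) drawn

Start position: (-10, 4)
Final position: (-20.253, 10.01)
Distance = 11.885; >= 1e-6 -> NOT closed

Answer: no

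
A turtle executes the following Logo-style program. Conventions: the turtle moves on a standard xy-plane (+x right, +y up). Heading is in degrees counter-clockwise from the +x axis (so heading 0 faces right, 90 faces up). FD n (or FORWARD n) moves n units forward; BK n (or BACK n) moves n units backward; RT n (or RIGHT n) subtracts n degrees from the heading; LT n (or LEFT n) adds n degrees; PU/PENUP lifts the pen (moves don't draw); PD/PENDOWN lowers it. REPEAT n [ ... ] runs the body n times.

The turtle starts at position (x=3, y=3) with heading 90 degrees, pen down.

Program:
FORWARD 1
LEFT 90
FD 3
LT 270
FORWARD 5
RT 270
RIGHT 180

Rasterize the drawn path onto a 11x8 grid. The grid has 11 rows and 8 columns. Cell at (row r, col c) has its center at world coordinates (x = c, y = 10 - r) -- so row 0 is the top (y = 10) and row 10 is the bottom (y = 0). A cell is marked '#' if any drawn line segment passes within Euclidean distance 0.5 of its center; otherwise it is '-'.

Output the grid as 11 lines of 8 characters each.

Segment 0: (3,3) -> (3,4)
Segment 1: (3,4) -> (0,4)
Segment 2: (0,4) -> (0,9)

Answer: --------
#-------
#-------
#-------
#-------
#-------
####----
---#----
--------
--------
--------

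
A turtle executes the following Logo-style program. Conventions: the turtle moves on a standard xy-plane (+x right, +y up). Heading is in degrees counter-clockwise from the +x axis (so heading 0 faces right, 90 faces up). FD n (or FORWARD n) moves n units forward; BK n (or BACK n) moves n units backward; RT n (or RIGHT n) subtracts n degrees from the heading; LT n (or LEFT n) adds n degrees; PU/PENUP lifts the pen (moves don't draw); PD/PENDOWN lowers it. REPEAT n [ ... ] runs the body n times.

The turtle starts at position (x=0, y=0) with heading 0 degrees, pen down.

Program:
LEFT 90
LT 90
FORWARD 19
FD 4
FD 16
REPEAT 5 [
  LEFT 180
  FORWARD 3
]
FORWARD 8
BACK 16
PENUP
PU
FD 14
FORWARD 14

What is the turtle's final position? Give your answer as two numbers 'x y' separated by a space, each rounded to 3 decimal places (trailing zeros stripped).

Executing turtle program step by step:
Start: pos=(0,0), heading=0, pen down
LT 90: heading 0 -> 90
LT 90: heading 90 -> 180
FD 19: (0,0) -> (-19,0) [heading=180, draw]
FD 4: (-19,0) -> (-23,0) [heading=180, draw]
FD 16: (-23,0) -> (-39,0) [heading=180, draw]
REPEAT 5 [
  -- iteration 1/5 --
  LT 180: heading 180 -> 0
  FD 3: (-39,0) -> (-36,0) [heading=0, draw]
  -- iteration 2/5 --
  LT 180: heading 0 -> 180
  FD 3: (-36,0) -> (-39,0) [heading=180, draw]
  -- iteration 3/5 --
  LT 180: heading 180 -> 0
  FD 3: (-39,0) -> (-36,0) [heading=0, draw]
  -- iteration 4/5 --
  LT 180: heading 0 -> 180
  FD 3: (-36,0) -> (-39,0) [heading=180, draw]
  -- iteration 5/5 --
  LT 180: heading 180 -> 0
  FD 3: (-39,0) -> (-36,0) [heading=0, draw]
]
FD 8: (-36,0) -> (-28,0) [heading=0, draw]
BK 16: (-28,0) -> (-44,0) [heading=0, draw]
PU: pen up
PU: pen up
FD 14: (-44,0) -> (-30,0) [heading=0, move]
FD 14: (-30,0) -> (-16,0) [heading=0, move]
Final: pos=(-16,0), heading=0, 10 segment(s) drawn

Answer: -16 0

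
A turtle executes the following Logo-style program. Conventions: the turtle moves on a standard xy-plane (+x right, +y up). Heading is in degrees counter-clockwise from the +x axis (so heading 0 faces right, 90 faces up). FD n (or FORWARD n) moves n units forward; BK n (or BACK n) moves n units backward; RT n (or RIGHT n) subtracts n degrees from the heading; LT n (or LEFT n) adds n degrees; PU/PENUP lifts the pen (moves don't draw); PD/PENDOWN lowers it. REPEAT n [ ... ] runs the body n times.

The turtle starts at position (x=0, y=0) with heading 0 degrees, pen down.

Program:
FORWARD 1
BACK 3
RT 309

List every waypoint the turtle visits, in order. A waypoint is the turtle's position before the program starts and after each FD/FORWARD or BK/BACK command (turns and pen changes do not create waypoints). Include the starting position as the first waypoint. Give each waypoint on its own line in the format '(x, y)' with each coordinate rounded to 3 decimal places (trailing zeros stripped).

Executing turtle program step by step:
Start: pos=(0,0), heading=0, pen down
FD 1: (0,0) -> (1,0) [heading=0, draw]
BK 3: (1,0) -> (-2,0) [heading=0, draw]
RT 309: heading 0 -> 51
Final: pos=(-2,0), heading=51, 2 segment(s) drawn
Waypoints (3 total):
(0, 0)
(1, 0)
(-2, 0)

Answer: (0, 0)
(1, 0)
(-2, 0)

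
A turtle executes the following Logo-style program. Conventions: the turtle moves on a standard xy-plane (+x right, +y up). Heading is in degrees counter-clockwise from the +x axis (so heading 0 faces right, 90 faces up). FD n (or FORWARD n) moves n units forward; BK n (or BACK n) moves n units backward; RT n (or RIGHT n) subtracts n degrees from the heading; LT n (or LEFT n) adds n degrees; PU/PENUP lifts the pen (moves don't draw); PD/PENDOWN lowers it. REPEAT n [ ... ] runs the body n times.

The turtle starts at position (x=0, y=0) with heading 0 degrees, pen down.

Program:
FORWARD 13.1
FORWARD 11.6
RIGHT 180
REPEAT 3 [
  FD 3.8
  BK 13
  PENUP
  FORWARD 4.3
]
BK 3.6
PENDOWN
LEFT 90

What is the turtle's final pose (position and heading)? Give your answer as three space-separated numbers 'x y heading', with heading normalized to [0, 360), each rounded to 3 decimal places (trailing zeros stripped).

Answer: 43 0 270

Derivation:
Executing turtle program step by step:
Start: pos=(0,0), heading=0, pen down
FD 13.1: (0,0) -> (13.1,0) [heading=0, draw]
FD 11.6: (13.1,0) -> (24.7,0) [heading=0, draw]
RT 180: heading 0 -> 180
REPEAT 3 [
  -- iteration 1/3 --
  FD 3.8: (24.7,0) -> (20.9,0) [heading=180, draw]
  BK 13: (20.9,0) -> (33.9,0) [heading=180, draw]
  PU: pen up
  FD 4.3: (33.9,0) -> (29.6,0) [heading=180, move]
  -- iteration 2/3 --
  FD 3.8: (29.6,0) -> (25.8,0) [heading=180, move]
  BK 13: (25.8,0) -> (38.8,0) [heading=180, move]
  PU: pen up
  FD 4.3: (38.8,0) -> (34.5,0) [heading=180, move]
  -- iteration 3/3 --
  FD 3.8: (34.5,0) -> (30.7,0) [heading=180, move]
  BK 13: (30.7,0) -> (43.7,0) [heading=180, move]
  PU: pen up
  FD 4.3: (43.7,0) -> (39.4,0) [heading=180, move]
]
BK 3.6: (39.4,0) -> (43,0) [heading=180, move]
PD: pen down
LT 90: heading 180 -> 270
Final: pos=(43,0), heading=270, 4 segment(s) drawn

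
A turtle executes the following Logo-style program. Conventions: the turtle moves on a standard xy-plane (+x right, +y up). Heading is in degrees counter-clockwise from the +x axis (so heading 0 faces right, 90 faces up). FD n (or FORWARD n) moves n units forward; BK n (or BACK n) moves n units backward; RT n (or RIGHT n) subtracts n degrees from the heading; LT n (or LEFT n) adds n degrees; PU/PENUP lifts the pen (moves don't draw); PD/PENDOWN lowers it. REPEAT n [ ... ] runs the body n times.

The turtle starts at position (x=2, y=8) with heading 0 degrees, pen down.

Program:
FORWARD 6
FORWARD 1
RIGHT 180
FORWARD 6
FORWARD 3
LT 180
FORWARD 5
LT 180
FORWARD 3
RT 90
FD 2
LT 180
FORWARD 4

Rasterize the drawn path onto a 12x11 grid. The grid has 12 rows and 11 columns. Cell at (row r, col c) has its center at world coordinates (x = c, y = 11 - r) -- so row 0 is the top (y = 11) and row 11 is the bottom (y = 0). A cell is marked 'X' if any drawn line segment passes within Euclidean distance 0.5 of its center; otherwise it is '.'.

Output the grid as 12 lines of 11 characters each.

Answer: ...........
..X........
..X........
XXXXXXXXXX.
..X........
..X........
...........
...........
...........
...........
...........
...........

Derivation:
Segment 0: (2,8) -> (8,8)
Segment 1: (8,8) -> (9,8)
Segment 2: (9,8) -> (3,8)
Segment 3: (3,8) -> (0,8)
Segment 4: (0,8) -> (5,8)
Segment 5: (5,8) -> (2,8)
Segment 6: (2,8) -> (2,10)
Segment 7: (2,10) -> (2,6)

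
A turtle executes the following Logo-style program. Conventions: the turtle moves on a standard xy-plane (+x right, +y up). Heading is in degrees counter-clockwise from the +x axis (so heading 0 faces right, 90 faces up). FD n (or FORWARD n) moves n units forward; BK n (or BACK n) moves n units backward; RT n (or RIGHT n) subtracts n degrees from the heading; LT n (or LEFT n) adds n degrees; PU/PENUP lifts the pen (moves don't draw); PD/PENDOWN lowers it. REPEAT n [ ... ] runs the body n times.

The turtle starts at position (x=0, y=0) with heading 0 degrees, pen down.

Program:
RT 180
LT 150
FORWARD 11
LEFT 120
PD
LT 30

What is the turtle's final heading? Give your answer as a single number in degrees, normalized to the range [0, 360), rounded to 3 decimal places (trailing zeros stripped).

Executing turtle program step by step:
Start: pos=(0,0), heading=0, pen down
RT 180: heading 0 -> 180
LT 150: heading 180 -> 330
FD 11: (0,0) -> (9.526,-5.5) [heading=330, draw]
LT 120: heading 330 -> 90
PD: pen down
LT 30: heading 90 -> 120
Final: pos=(9.526,-5.5), heading=120, 1 segment(s) drawn

Answer: 120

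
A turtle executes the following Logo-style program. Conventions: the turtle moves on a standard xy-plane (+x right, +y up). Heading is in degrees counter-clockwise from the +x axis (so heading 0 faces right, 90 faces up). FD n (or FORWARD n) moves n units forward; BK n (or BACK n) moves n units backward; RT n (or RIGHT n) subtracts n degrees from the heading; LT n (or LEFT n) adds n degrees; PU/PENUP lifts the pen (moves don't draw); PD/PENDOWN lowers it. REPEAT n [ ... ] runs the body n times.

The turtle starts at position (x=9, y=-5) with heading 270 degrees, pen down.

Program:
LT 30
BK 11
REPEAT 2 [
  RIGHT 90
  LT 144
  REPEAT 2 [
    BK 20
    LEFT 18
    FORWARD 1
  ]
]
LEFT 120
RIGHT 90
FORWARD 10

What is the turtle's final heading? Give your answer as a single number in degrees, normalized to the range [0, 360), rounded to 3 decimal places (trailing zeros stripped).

Answer: 150

Derivation:
Executing turtle program step by step:
Start: pos=(9,-5), heading=270, pen down
LT 30: heading 270 -> 300
BK 11: (9,-5) -> (3.5,4.526) [heading=300, draw]
REPEAT 2 [
  -- iteration 1/2 --
  RT 90: heading 300 -> 210
  LT 144: heading 210 -> 354
  REPEAT 2 [
    -- iteration 1/2 --
    BK 20: (3.5,4.526) -> (-16.39,6.617) [heading=354, draw]
    LT 18: heading 354 -> 12
    FD 1: (-16.39,6.617) -> (-15.412,6.825) [heading=12, draw]
    -- iteration 2/2 --
    BK 20: (-15.412,6.825) -> (-34.975,2.667) [heading=12, draw]
    LT 18: heading 12 -> 30
    FD 1: (-34.975,2.667) -> (-34.109,3.167) [heading=30, draw]
  ]
  -- iteration 2/2 --
  RT 90: heading 30 -> 300
  LT 144: heading 300 -> 84
  REPEAT 2 [
    -- iteration 1/2 --
    BK 20: (-34.109,3.167) -> (-36.2,-16.724) [heading=84, draw]
    LT 18: heading 84 -> 102
    FD 1: (-36.2,-16.724) -> (-36.408,-15.746) [heading=102, draw]
    -- iteration 2/2 --
    BK 20: (-36.408,-15.746) -> (-32.249,-35.309) [heading=102, draw]
    LT 18: heading 102 -> 120
    FD 1: (-32.249,-35.309) -> (-32.749,-34.443) [heading=120, draw]
  ]
]
LT 120: heading 120 -> 240
RT 90: heading 240 -> 150
FD 10: (-32.749,-34.443) -> (-41.41,-29.443) [heading=150, draw]
Final: pos=(-41.41,-29.443), heading=150, 10 segment(s) drawn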